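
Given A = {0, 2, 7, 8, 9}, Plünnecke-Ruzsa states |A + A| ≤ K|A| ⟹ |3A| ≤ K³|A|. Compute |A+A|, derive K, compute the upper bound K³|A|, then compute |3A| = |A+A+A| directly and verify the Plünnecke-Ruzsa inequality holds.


|A| = 5.
Step 1: Compute A + A by enumerating all 25 pairs.
A + A = {0, 2, 4, 7, 8, 9, 10, 11, 14, 15, 16, 17, 18}, so |A + A| = 13.
Step 2: Doubling constant K = |A + A|/|A| = 13/5 = 13/5 ≈ 2.6000.
Step 3: Plünnecke-Ruzsa gives |3A| ≤ K³·|A| = (2.6000)³ · 5 ≈ 87.8800.
Step 4: Compute 3A = A + A + A directly by enumerating all triples (a,b,c) ∈ A³; |3A| = 25.
Step 5: Check 25 ≤ 87.8800? Yes ✓.

K = 13/5, Plünnecke-Ruzsa bound K³|A| ≈ 87.8800, |3A| = 25, inequality holds.


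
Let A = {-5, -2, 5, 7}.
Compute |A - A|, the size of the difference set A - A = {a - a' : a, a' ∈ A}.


A - A = {a - a' : a, a' ∈ A}; |A| = 4.
Bounds: 2|A|-1 ≤ |A - A| ≤ |A|² - |A| + 1, i.e. 7 ≤ |A - A| ≤ 13.
Note: 0 ∈ A - A always (from a - a). The set is symmetric: if d ∈ A - A then -d ∈ A - A.
Enumerate nonzero differences d = a - a' with a > a' (then include -d):
Positive differences: {2, 3, 7, 9, 10, 12}
Full difference set: {0} ∪ (positive diffs) ∪ (negative diffs).
|A - A| = 1 + 2·6 = 13 (matches direct enumeration: 13).

|A - A| = 13


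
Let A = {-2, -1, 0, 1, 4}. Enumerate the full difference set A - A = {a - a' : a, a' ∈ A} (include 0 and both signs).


A - A = {a - a' : a, a' ∈ A}.
Compute a - a' for each ordered pair (a, a'):
a = -2: -2--2=0, -2--1=-1, -2-0=-2, -2-1=-3, -2-4=-6
a = -1: -1--2=1, -1--1=0, -1-0=-1, -1-1=-2, -1-4=-5
a = 0: 0--2=2, 0--1=1, 0-0=0, 0-1=-1, 0-4=-4
a = 1: 1--2=3, 1--1=2, 1-0=1, 1-1=0, 1-4=-3
a = 4: 4--2=6, 4--1=5, 4-0=4, 4-1=3, 4-4=0
Collecting distinct values (and noting 0 appears from a-a):
A - A = {-6, -5, -4, -3, -2, -1, 0, 1, 2, 3, 4, 5, 6}
|A - A| = 13

A - A = {-6, -5, -4, -3, -2, -1, 0, 1, 2, 3, 4, 5, 6}


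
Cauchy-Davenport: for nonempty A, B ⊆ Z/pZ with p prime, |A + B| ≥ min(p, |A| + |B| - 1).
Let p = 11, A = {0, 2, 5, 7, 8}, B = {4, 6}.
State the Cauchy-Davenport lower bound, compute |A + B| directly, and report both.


Cauchy-Davenport: |A + B| ≥ min(p, |A| + |B| - 1) for A, B nonempty in Z/pZ.
|A| = 5, |B| = 2, p = 11.
CD lower bound = min(11, 5 + 2 - 1) = min(11, 6) = 6.
Compute A + B mod 11 directly:
a = 0: 0+4=4, 0+6=6
a = 2: 2+4=6, 2+6=8
a = 5: 5+4=9, 5+6=0
a = 7: 7+4=0, 7+6=2
a = 8: 8+4=1, 8+6=3
A + B = {0, 1, 2, 3, 4, 6, 8, 9}, so |A + B| = 8.
Verify: 8 ≥ 6? Yes ✓.

CD lower bound = 6, actual |A + B| = 8.


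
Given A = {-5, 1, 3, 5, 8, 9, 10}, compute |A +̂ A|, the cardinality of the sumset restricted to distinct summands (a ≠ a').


Restricted sumset: A +̂ A = {a + a' : a ∈ A, a' ∈ A, a ≠ a'}.
Equivalently, take A + A and drop any sum 2a that is achievable ONLY as a + a for a ∈ A (i.e. sums representable only with equal summands).
Enumerate pairs (a, a') with a < a' (symmetric, so each unordered pair gives one sum; this covers all a ≠ a'):
  -5 + 1 = -4
  -5 + 3 = -2
  -5 + 5 = 0
  -5 + 8 = 3
  -5 + 9 = 4
  -5 + 10 = 5
  1 + 3 = 4
  1 + 5 = 6
  1 + 8 = 9
  1 + 9 = 10
  1 + 10 = 11
  3 + 5 = 8
  3 + 8 = 11
  3 + 9 = 12
  3 + 10 = 13
  5 + 8 = 13
  5 + 9 = 14
  5 + 10 = 15
  8 + 9 = 17
  8 + 10 = 18
  9 + 10 = 19
Collected distinct sums: {-4, -2, 0, 3, 4, 5, 6, 8, 9, 10, 11, 12, 13, 14, 15, 17, 18, 19}
|A +̂ A| = 18
(Reference bound: |A +̂ A| ≥ 2|A| - 3 for |A| ≥ 2, with |A| = 7 giving ≥ 11.)

|A +̂ A| = 18


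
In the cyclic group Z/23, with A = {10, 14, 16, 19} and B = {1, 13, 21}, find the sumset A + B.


Work in Z/23Z: reduce every sum a + b modulo 23.
Enumerate all 12 pairs:
a = 10: 10+1=11, 10+13=0, 10+21=8
a = 14: 14+1=15, 14+13=4, 14+21=12
a = 16: 16+1=17, 16+13=6, 16+21=14
a = 19: 19+1=20, 19+13=9, 19+21=17
Distinct residues collected: {0, 4, 6, 8, 9, 11, 12, 14, 15, 17, 20}
|A + B| = 11 (out of 23 total residues).

A + B = {0, 4, 6, 8, 9, 11, 12, 14, 15, 17, 20}


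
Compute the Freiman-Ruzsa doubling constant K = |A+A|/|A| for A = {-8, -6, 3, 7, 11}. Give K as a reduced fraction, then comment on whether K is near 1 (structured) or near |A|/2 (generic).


|A| = 5.
Compute A + A by enumerating all 25 pairs.
A + A = {-16, -14, -12, -5, -3, -1, 1, 3, 5, 6, 10, 14, 18, 22}, so |A + A| = 14.
K = |A + A| / |A| = 14/5 (already in lowest terms) ≈ 2.8000.
Reference: AP of size 5 gives K = 9/5 ≈ 1.8000; a fully generic set of size 5 gives K ≈ 3.0000.

|A| = 5, |A + A| = 14, K = 14/5.


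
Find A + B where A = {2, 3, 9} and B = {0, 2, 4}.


A + B = {a + b : a ∈ A, b ∈ B}.
Enumerate all |A|·|B| = 3·3 = 9 pairs (a, b) and collect distinct sums.
a = 2: 2+0=2, 2+2=4, 2+4=6
a = 3: 3+0=3, 3+2=5, 3+4=7
a = 9: 9+0=9, 9+2=11, 9+4=13
Collecting distinct sums: A + B = {2, 3, 4, 5, 6, 7, 9, 11, 13}
|A + B| = 9

A + B = {2, 3, 4, 5, 6, 7, 9, 11, 13}


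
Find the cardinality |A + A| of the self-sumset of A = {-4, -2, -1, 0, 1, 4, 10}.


A + A = {a + a' : a, a' ∈ A}; |A| = 7.
General bounds: 2|A| - 1 ≤ |A + A| ≤ |A|(|A|+1)/2, i.e. 13 ≤ |A + A| ≤ 28.
Lower bound 2|A|-1 is attained iff A is an arithmetic progression.
Enumerate sums a + a' for a ≤ a' (symmetric, so this suffices):
a = -4: -4+-4=-8, -4+-2=-6, -4+-1=-5, -4+0=-4, -4+1=-3, -4+4=0, -4+10=6
a = -2: -2+-2=-4, -2+-1=-3, -2+0=-2, -2+1=-1, -2+4=2, -2+10=8
a = -1: -1+-1=-2, -1+0=-1, -1+1=0, -1+4=3, -1+10=9
a = 0: 0+0=0, 0+1=1, 0+4=4, 0+10=10
a = 1: 1+1=2, 1+4=5, 1+10=11
a = 4: 4+4=8, 4+10=14
a = 10: 10+10=20
Distinct sums: {-8, -6, -5, -4, -3, -2, -1, 0, 1, 2, 3, 4, 5, 6, 8, 9, 10, 11, 14, 20}
|A + A| = 20

|A + A| = 20


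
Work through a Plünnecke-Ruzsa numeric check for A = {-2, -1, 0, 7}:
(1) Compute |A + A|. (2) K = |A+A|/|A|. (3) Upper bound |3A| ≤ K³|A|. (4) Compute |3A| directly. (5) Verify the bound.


|A| = 4.
Step 1: Compute A + A by enumerating all 16 pairs.
A + A = {-4, -3, -2, -1, 0, 5, 6, 7, 14}, so |A + A| = 9.
Step 2: Doubling constant K = |A + A|/|A| = 9/4 = 9/4 ≈ 2.2500.
Step 3: Plünnecke-Ruzsa gives |3A| ≤ K³·|A| = (2.2500)³ · 4 ≈ 45.5625.
Step 4: Compute 3A = A + A + A directly by enumerating all triples (a,b,c) ∈ A³; |3A| = 16.
Step 5: Check 16 ≤ 45.5625? Yes ✓.

K = 9/4, Plünnecke-Ruzsa bound K³|A| ≈ 45.5625, |3A| = 16, inequality holds.


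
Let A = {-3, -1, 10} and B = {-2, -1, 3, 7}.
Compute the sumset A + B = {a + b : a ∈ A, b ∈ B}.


A + B = {a + b : a ∈ A, b ∈ B}.
Enumerate all |A|·|B| = 3·4 = 12 pairs (a, b) and collect distinct sums.
a = -3: -3+-2=-5, -3+-1=-4, -3+3=0, -3+7=4
a = -1: -1+-2=-3, -1+-1=-2, -1+3=2, -1+7=6
a = 10: 10+-2=8, 10+-1=9, 10+3=13, 10+7=17
Collecting distinct sums: A + B = {-5, -4, -3, -2, 0, 2, 4, 6, 8, 9, 13, 17}
|A + B| = 12

A + B = {-5, -4, -3, -2, 0, 2, 4, 6, 8, 9, 13, 17}


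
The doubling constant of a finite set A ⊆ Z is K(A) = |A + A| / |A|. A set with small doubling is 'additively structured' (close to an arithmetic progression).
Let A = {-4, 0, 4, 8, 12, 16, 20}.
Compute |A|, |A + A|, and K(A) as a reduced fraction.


|A| = 7.
Compute A + A by enumerating all 49 pairs.
A + A = {-8, -4, 0, 4, 8, 12, 16, 20, 24, 28, 32, 36, 40}, so |A + A| = 13.
K = |A + A| / |A| = 13/7 (already in lowest terms) ≈ 1.8571.
Reference: AP of size 7 gives K = 13/7 ≈ 1.8571; a fully generic set of size 7 gives K ≈ 4.0000.

|A| = 7, |A + A| = 13, K = 13/7.


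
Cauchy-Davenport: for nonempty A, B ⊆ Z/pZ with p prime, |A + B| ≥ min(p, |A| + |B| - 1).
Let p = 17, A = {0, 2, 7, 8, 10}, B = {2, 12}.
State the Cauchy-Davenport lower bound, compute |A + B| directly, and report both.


Cauchy-Davenport: |A + B| ≥ min(p, |A| + |B| - 1) for A, B nonempty in Z/pZ.
|A| = 5, |B| = 2, p = 17.
CD lower bound = min(17, 5 + 2 - 1) = min(17, 6) = 6.
Compute A + B mod 17 directly:
a = 0: 0+2=2, 0+12=12
a = 2: 2+2=4, 2+12=14
a = 7: 7+2=9, 7+12=2
a = 8: 8+2=10, 8+12=3
a = 10: 10+2=12, 10+12=5
A + B = {2, 3, 4, 5, 9, 10, 12, 14}, so |A + B| = 8.
Verify: 8 ≥ 6? Yes ✓.

CD lower bound = 6, actual |A + B| = 8.


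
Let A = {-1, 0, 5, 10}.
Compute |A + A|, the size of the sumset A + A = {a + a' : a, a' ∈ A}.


A + A = {a + a' : a, a' ∈ A}; |A| = 4.
General bounds: 2|A| - 1 ≤ |A + A| ≤ |A|(|A|+1)/2, i.e. 7 ≤ |A + A| ≤ 10.
Lower bound 2|A|-1 is attained iff A is an arithmetic progression.
Enumerate sums a + a' for a ≤ a' (symmetric, so this suffices):
a = -1: -1+-1=-2, -1+0=-1, -1+5=4, -1+10=9
a = 0: 0+0=0, 0+5=5, 0+10=10
a = 5: 5+5=10, 5+10=15
a = 10: 10+10=20
Distinct sums: {-2, -1, 0, 4, 5, 9, 10, 15, 20}
|A + A| = 9

|A + A| = 9


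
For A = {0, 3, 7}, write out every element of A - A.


A - A = {a - a' : a, a' ∈ A}.
Compute a - a' for each ordered pair (a, a'):
a = 0: 0-0=0, 0-3=-3, 0-7=-7
a = 3: 3-0=3, 3-3=0, 3-7=-4
a = 7: 7-0=7, 7-3=4, 7-7=0
Collecting distinct values (and noting 0 appears from a-a):
A - A = {-7, -4, -3, 0, 3, 4, 7}
|A - A| = 7

A - A = {-7, -4, -3, 0, 3, 4, 7}


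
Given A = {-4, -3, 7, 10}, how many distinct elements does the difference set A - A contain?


A - A = {a - a' : a, a' ∈ A}; |A| = 4.
Bounds: 2|A|-1 ≤ |A - A| ≤ |A|² - |A| + 1, i.e. 7 ≤ |A - A| ≤ 13.
Note: 0 ∈ A - A always (from a - a). The set is symmetric: if d ∈ A - A then -d ∈ A - A.
Enumerate nonzero differences d = a - a' with a > a' (then include -d):
Positive differences: {1, 3, 10, 11, 13, 14}
Full difference set: {0} ∪ (positive diffs) ∪ (negative diffs).
|A - A| = 1 + 2·6 = 13 (matches direct enumeration: 13).

|A - A| = 13


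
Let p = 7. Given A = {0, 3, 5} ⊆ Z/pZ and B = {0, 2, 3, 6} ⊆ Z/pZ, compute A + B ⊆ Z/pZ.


Work in Z/7Z: reduce every sum a + b modulo 7.
Enumerate all 12 pairs:
a = 0: 0+0=0, 0+2=2, 0+3=3, 0+6=6
a = 3: 3+0=3, 3+2=5, 3+3=6, 3+6=2
a = 5: 5+0=5, 5+2=0, 5+3=1, 5+6=4
Distinct residues collected: {0, 1, 2, 3, 4, 5, 6}
|A + B| = 7 (out of 7 total residues).

A + B = {0, 1, 2, 3, 4, 5, 6}


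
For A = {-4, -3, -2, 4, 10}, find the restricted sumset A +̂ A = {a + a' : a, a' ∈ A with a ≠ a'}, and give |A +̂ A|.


Restricted sumset: A +̂ A = {a + a' : a ∈ A, a' ∈ A, a ≠ a'}.
Equivalently, take A + A and drop any sum 2a that is achievable ONLY as a + a for a ∈ A (i.e. sums representable only with equal summands).
Enumerate pairs (a, a') with a < a' (symmetric, so each unordered pair gives one sum; this covers all a ≠ a'):
  -4 + -3 = -7
  -4 + -2 = -6
  -4 + 4 = 0
  -4 + 10 = 6
  -3 + -2 = -5
  -3 + 4 = 1
  -3 + 10 = 7
  -2 + 4 = 2
  -2 + 10 = 8
  4 + 10 = 14
Collected distinct sums: {-7, -6, -5, 0, 1, 2, 6, 7, 8, 14}
|A +̂ A| = 10
(Reference bound: |A +̂ A| ≥ 2|A| - 3 for |A| ≥ 2, with |A| = 5 giving ≥ 7.)

|A +̂ A| = 10


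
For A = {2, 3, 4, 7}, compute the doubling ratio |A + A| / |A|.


|A| = 4.
Compute A + A by enumerating all 16 pairs.
A + A = {4, 5, 6, 7, 8, 9, 10, 11, 14}, so |A + A| = 9.
K = |A + A| / |A| = 9/4 (already in lowest terms) ≈ 2.2500.
Reference: AP of size 4 gives K = 7/4 ≈ 1.7500; a fully generic set of size 4 gives K ≈ 2.5000.

|A| = 4, |A + A| = 9, K = 9/4.


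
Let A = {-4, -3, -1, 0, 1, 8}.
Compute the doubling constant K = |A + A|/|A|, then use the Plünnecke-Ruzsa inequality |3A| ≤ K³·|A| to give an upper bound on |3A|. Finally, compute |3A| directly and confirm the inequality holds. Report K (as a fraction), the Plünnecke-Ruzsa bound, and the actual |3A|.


|A| = 6.
Step 1: Compute A + A by enumerating all 36 pairs.
A + A = {-8, -7, -6, -5, -4, -3, -2, -1, 0, 1, 2, 4, 5, 7, 8, 9, 16}, so |A + A| = 17.
Step 2: Doubling constant K = |A + A|/|A| = 17/6 = 17/6 ≈ 2.8333.
Step 3: Plünnecke-Ruzsa gives |3A| ≤ K³·|A| = (2.8333)³ · 6 ≈ 136.4722.
Step 4: Compute 3A = A + A + A directly by enumerating all triples (a,b,c) ∈ A³; |3A| = 29.
Step 5: Check 29 ≤ 136.4722? Yes ✓.

K = 17/6, Plünnecke-Ruzsa bound K³|A| ≈ 136.4722, |3A| = 29, inequality holds.


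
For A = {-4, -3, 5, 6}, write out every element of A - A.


A - A = {a - a' : a, a' ∈ A}.
Compute a - a' for each ordered pair (a, a'):
a = -4: -4--4=0, -4--3=-1, -4-5=-9, -4-6=-10
a = -3: -3--4=1, -3--3=0, -3-5=-8, -3-6=-9
a = 5: 5--4=9, 5--3=8, 5-5=0, 5-6=-1
a = 6: 6--4=10, 6--3=9, 6-5=1, 6-6=0
Collecting distinct values (and noting 0 appears from a-a):
A - A = {-10, -9, -8, -1, 0, 1, 8, 9, 10}
|A - A| = 9

A - A = {-10, -9, -8, -1, 0, 1, 8, 9, 10}


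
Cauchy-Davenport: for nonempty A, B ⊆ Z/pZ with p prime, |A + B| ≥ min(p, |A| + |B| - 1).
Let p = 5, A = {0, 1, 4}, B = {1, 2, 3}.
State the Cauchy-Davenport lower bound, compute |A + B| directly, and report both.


Cauchy-Davenport: |A + B| ≥ min(p, |A| + |B| - 1) for A, B nonempty in Z/pZ.
|A| = 3, |B| = 3, p = 5.
CD lower bound = min(5, 3 + 3 - 1) = min(5, 5) = 5.
Compute A + B mod 5 directly:
a = 0: 0+1=1, 0+2=2, 0+3=3
a = 1: 1+1=2, 1+2=3, 1+3=4
a = 4: 4+1=0, 4+2=1, 4+3=2
A + B = {0, 1, 2, 3, 4}, so |A + B| = 5.
Verify: 5 ≥ 5? Yes ✓.

CD lower bound = 5, actual |A + B| = 5.


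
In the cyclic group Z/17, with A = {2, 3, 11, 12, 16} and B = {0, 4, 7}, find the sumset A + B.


Work in Z/17Z: reduce every sum a + b modulo 17.
Enumerate all 15 pairs:
a = 2: 2+0=2, 2+4=6, 2+7=9
a = 3: 3+0=3, 3+4=7, 3+7=10
a = 11: 11+0=11, 11+4=15, 11+7=1
a = 12: 12+0=12, 12+4=16, 12+7=2
a = 16: 16+0=16, 16+4=3, 16+7=6
Distinct residues collected: {1, 2, 3, 6, 7, 9, 10, 11, 12, 15, 16}
|A + B| = 11 (out of 17 total residues).

A + B = {1, 2, 3, 6, 7, 9, 10, 11, 12, 15, 16}


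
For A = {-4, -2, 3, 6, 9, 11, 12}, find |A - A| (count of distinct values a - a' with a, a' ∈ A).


A - A = {a - a' : a, a' ∈ A}; |A| = 7.
Bounds: 2|A|-1 ≤ |A - A| ≤ |A|² - |A| + 1, i.e. 13 ≤ |A - A| ≤ 43.
Note: 0 ∈ A - A always (from a - a). The set is symmetric: if d ∈ A - A then -d ∈ A - A.
Enumerate nonzero differences d = a - a' with a > a' (then include -d):
Positive differences: {1, 2, 3, 5, 6, 7, 8, 9, 10, 11, 13, 14, 15, 16}
Full difference set: {0} ∪ (positive diffs) ∪ (negative diffs).
|A - A| = 1 + 2·14 = 29 (matches direct enumeration: 29).

|A - A| = 29


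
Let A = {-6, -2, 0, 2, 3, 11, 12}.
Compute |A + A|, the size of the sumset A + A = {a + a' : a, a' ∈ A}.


A + A = {a + a' : a, a' ∈ A}; |A| = 7.
General bounds: 2|A| - 1 ≤ |A + A| ≤ |A|(|A|+1)/2, i.e. 13 ≤ |A + A| ≤ 28.
Lower bound 2|A|-1 is attained iff A is an arithmetic progression.
Enumerate sums a + a' for a ≤ a' (symmetric, so this suffices):
a = -6: -6+-6=-12, -6+-2=-8, -6+0=-6, -6+2=-4, -6+3=-3, -6+11=5, -6+12=6
a = -2: -2+-2=-4, -2+0=-2, -2+2=0, -2+3=1, -2+11=9, -2+12=10
a = 0: 0+0=0, 0+2=2, 0+3=3, 0+11=11, 0+12=12
a = 2: 2+2=4, 2+3=5, 2+11=13, 2+12=14
a = 3: 3+3=6, 3+11=14, 3+12=15
a = 11: 11+11=22, 11+12=23
a = 12: 12+12=24
Distinct sums: {-12, -8, -6, -4, -3, -2, 0, 1, 2, 3, 4, 5, 6, 9, 10, 11, 12, 13, 14, 15, 22, 23, 24}
|A + A| = 23

|A + A| = 23


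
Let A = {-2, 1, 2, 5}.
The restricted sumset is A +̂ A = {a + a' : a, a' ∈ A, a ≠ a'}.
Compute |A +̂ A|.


Restricted sumset: A +̂ A = {a + a' : a ∈ A, a' ∈ A, a ≠ a'}.
Equivalently, take A + A and drop any sum 2a that is achievable ONLY as a + a for a ∈ A (i.e. sums representable only with equal summands).
Enumerate pairs (a, a') with a < a' (symmetric, so each unordered pair gives one sum; this covers all a ≠ a'):
  -2 + 1 = -1
  -2 + 2 = 0
  -2 + 5 = 3
  1 + 2 = 3
  1 + 5 = 6
  2 + 5 = 7
Collected distinct sums: {-1, 0, 3, 6, 7}
|A +̂ A| = 5
(Reference bound: |A +̂ A| ≥ 2|A| - 3 for |A| ≥ 2, with |A| = 4 giving ≥ 5.)

|A +̂ A| = 5


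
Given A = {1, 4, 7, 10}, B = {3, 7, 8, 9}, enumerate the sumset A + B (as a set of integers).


A + B = {a + b : a ∈ A, b ∈ B}.
Enumerate all |A|·|B| = 4·4 = 16 pairs (a, b) and collect distinct sums.
a = 1: 1+3=4, 1+7=8, 1+8=9, 1+9=10
a = 4: 4+3=7, 4+7=11, 4+8=12, 4+9=13
a = 7: 7+3=10, 7+7=14, 7+8=15, 7+9=16
a = 10: 10+3=13, 10+7=17, 10+8=18, 10+9=19
Collecting distinct sums: A + B = {4, 7, 8, 9, 10, 11, 12, 13, 14, 15, 16, 17, 18, 19}
|A + B| = 14

A + B = {4, 7, 8, 9, 10, 11, 12, 13, 14, 15, 16, 17, 18, 19}


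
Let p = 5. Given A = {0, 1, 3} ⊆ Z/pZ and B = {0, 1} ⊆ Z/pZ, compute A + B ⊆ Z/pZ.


Work in Z/5Z: reduce every sum a + b modulo 5.
Enumerate all 6 pairs:
a = 0: 0+0=0, 0+1=1
a = 1: 1+0=1, 1+1=2
a = 3: 3+0=3, 3+1=4
Distinct residues collected: {0, 1, 2, 3, 4}
|A + B| = 5 (out of 5 total residues).

A + B = {0, 1, 2, 3, 4}


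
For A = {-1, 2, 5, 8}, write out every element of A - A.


A - A = {a - a' : a, a' ∈ A}.
Compute a - a' for each ordered pair (a, a'):
a = -1: -1--1=0, -1-2=-3, -1-5=-6, -1-8=-9
a = 2: 2--1=3, 2-2=0, 2-5=-3, 2-8=-6
a = 5: 5--1=6, 5-2=3, 5-5=0, 5-8=-3
a = 8: 8--1=9, 8-2=6, 8-5=3, 8-8=0
Collecting distinct values (and noting 0 appears from a-a):
A - A = {-9, -6, -3, 0, 3, 6, 9}
|A - A| = 7

A - A = {-9, -6, -3, 0, 3, 6, 9}


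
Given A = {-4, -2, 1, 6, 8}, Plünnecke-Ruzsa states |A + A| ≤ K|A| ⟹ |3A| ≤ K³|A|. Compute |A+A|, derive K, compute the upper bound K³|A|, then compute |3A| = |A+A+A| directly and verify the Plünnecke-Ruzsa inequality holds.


|A| = 5.
Step 1: Compute A + A by enumerating all 25 pairs.
A + A = {-8, -6, -4, -3, -1, 2, 4, 6, 7, 9, 12, 14, 16}, so |A + A| = 13.
Step 2: Doubling constant K = |A + A|/|A| = 13/5 = 13/5 ≈ 2.6000.
Step 3: Plünnecke-Ruzsa gives |3A| ≤ K³·|A| = (2.6000)³ · 5 ≈ 87.8800.
Step 4: Compute 3A = A + A + A directly by enumerating all triples (a,b,c) ∈ A³; |3A| = 25.
Step 5: Check 25 ≤ 87.8800? Yes ✓.

K = 13/5, Plünnecke-Ruzsa bound K³|A| ≈ 87.8800, |3A| = 25, inequality holds.


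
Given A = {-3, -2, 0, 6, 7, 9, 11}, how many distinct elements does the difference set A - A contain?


A - A = {a - a' : a, a' ∈ A}; |A| = 7.
Bounds: 2|A|-1 ≤ |A - A| ≤ |A|² - |A| + 1, i.e. 13 ≤ |A - A| ≤ 43.
Note: 0 ∈ A - A always (from a - a). The set is symmetric: if d ∈ A - A then -d ∈ A - A.
Enumerate nonzero differences d = a - a' with a > a' (then include -d):
Positive differences: {1, 2, 3, 4, 5, 6, 7, 8, 9, 10, 11, 12, 13, 14}
Full difference set: {0} ∪ (positive diffs) ∪ (negative diffs).
|A - A| = 1 + 2·14 = 29 (matches direct enumeration: 29).

|A - A| = 29


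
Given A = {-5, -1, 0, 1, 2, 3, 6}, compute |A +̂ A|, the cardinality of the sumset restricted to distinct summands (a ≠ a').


Restricted sumset: A +̂ A = {a + a' : a ∈ A, a' ∈ A, a ≠ a'}.
Equivalently, take A + A and drop any sum 2a that is achievable ONLY as a + a for a ∈ A (i.e. sums representable only with equal summands).
Enumerate pairs (a, a') with a < a' (symmetric, so each unordered pair gives one sum; this covers all a ≠ a'):
  -5 + -1 = -6
  -5 + 0 = -5
  -5 + 1 = -4
  -5 + 2 = -3
  -5 + 3 = -2
  -5 + 6 = 1
  -1 + 0 = -1
  -1 + 1 = 0
  -1 + 2 = 1
  -1 + 3 = 2
  -1 + 6 = 5
  0 + 1 = 1
  0 + 2 = 2
  0 + 3 = 3
  0 + 6 = 6
  1 + 2 = 3
  1 + 3 = 4
  1 + 6 = 7
  2 + 3 = 5
  2 + 6 = 8
  3 + 6 = 9
Collected distinct sums: {-6, -5, -4, -3, -2, -1, 0, 1, 2, 3, 4, 5, 6, 7, 8, 9}
|A +̂ A| = 16
(Reference bound: |A +̂ A| ≥ 2|A| - 3 for |A| ≥ 2, with |A| = 7 giving ≥ 11.)

|A +̂ A| = 16


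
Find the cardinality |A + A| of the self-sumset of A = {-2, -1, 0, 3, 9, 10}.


A + A = {a + a' : a, a' ∈ A}; |A| = 6.
General bounds: 2|A| - 1 ≤ |A + A| ≤ |A|(|A|+1)/2, i.e. 11 ≤ |A + A| ≤ 21.
Lower bound 2|A|-1 is attained iff A is an arithmetic progression.
Enumerate sums a + a' for a ≤ a' (symmetric, so this suffices):
a = -2: -2+-2=-4, -2+-1=-3, -2+0=-2, -2+3=1, -2+9=7, -2+10=8
a = -1: -1+-1=-2, -1+0=-1, -1+3=2, -1+9=8, -1+10=9
a = 0: 0+0=0, 0+3=3, 0+9=9, 0+10=10
a = 3: 3+3=6, 3+9=12, 3+10=13
a = 9: 9+9=18, 9+10=19
a = 10: 10+10=20
Distinct sums: {-4, -3, -2, -1, 0, 1, 2, 3, 6, 7, 8, 9, 10, 12, 13, 18, 19, 20}
|A + A| = 18

|A + A| = 18


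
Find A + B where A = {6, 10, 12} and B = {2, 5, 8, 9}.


A + B = {a + b : a ∈ A, b ∈ B}.
Enumerate all |A|·|B| = 3·4 = 12 pairs (a, b) and collect distinct sums.
a = 6: 6+2=8, 6+5=11, 6+8=14, 6+9=15
a = 10: 10+2=12, 10+5=15, 10+8=18, 10+9=19
a = 12: 12+2=14, 12+5=17, 12+8=20, 12+9=21
Collecting distinct sums: A + B = {8, 11, 12, 14, 15, 17, 18, 19, 20, 21}
|A + B| = 10

A + B = {8, 11, 12, 14, 15, 17, 18, 19, 20, 21}


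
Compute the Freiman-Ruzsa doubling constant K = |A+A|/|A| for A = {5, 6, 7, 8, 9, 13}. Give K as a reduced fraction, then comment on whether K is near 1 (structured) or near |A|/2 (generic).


|A| = 6.
Compute A + A by enumerating all 36 pairs.
A + A = {10, 11, 12, 13, 14, 15, 16, 17, 18, 19, 20, 21, 22, 26}, so |A + A| = 14.
K = |A + A| / |A| = 14/6 = 7/3 ≈ 2.3333.
Reference: AP of size 6 gives K = 11/6 ≈ 1.8333; a fully generic set of size 6 gives K ≈ 3.5000.

|A| = 6, |A + A| = 14, K = 14/6 = 7/3.


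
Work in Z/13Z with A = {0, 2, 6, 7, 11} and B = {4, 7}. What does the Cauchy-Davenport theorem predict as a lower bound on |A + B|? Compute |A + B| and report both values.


Cauchy-Davenport: |A + B| ≥ min(p, |A| + |B| - 1) for A, B nonempty in Z/pZ.
|A| = 5, |B| = 2, p = 13.
CD lower bound = min(13, 5 + 2 - 1) = min(13, 6) = 6.
Compute A + B mod 13 directly:
a = 0: 0+4=4, 0+7=7
a = 2: 2+4=6, 2+7=9
a = 6: 6+4=10, 6+7=0
a = 7: 7+4=11, 7+7=1
a = 11: 11+4=2, 11+7=5
A + B = {0, 1, 2, 4, 5, 6, 7, 9, 10, 11}, so |A + B| = 10.
Verify: 10 ≥ 6? Yes ✓.

CD lower bound = 6, actual |A + B| = 10.


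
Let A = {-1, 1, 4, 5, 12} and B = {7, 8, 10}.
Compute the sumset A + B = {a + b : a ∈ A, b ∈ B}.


A + B = {a + b : a ∈ A, b ∈ B}.
Enumerate all |A|·|B| = 5·3 = 15 pairs (a, b) and collect distinct sums.
a = -1: -1+7=6, -1+8=7, -1+10=9
a = 1: 1+7=8, 1+8=9, 1+10=11
a = 4: 4+7=11, 4+8=12, 4+10=14
a = 5: 5+7=12, 5+8=13, 5+10=15
a = 12: 12+7=19, 12+8=20, 12+10=22
Collecting distinct sums: A + B = {6, 7, 8, 9, 11, 12, 13, 14, 15, 19, 20, 22}
|A + B| = 12

A + B = {6, 7, 8, 9, 11, 12, 13, 14, 15, 19, 20, 22}


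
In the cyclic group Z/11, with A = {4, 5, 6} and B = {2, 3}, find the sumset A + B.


Work in Z/11Z: reduce every sum a + b modulo 11.
Enumerate all 6 pairs:
a = 4: 4+2=6, 4+3=7
a = 5: 5+2=7, 5+3=8
a = 6: 6+2=8, 6+3=9
Distinct residues collected: {6, 7, 8, 9}
|A + B| = 4 (out of 11 total residues).

A + B = {6, 7, 8, 9}


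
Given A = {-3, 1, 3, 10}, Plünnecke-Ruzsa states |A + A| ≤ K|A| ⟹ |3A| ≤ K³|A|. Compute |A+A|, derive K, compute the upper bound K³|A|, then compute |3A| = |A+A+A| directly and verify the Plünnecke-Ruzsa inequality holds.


|A| = 4.
Step 1: Compute A + A by enumerating all 16 pairs.
A + A = {-6, -2, 0, 2, 4, 6, 7, 11, 13, 20}, so |A + A| = 10.
Step 2: Doubling constant K = |A + A|/|A| = 10/4 = 10/4 ≈ 2.5000.
Step 3: Plünnecke-Ruzsa gives |3A| ≤ K³·|A| = (2.5000)³ · 4 ≈ 62.5000.
Step 4: Compute 3A = A + A + A directly by enumerating all triples (a,b,c) ∈ A³; |3A| = 19.
Step 5: Check 19 ≤ 62.5000? Yes ✓.

K = 10/4, Plünnecke-Ruzsa bound K³|A| ≈ 62.5000, |3A| = 19, inequality holds.


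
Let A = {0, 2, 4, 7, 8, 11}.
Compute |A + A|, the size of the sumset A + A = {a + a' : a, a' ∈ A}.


A + A = {a + a' : a, a' ∈ A}; |A| = 6.
General bounds: 2|A| - 1 ≤ |A + A| ≤ |A|(|A|+1)/2, i.e. 11 ≤ |A + A| ≤ 21.
Lower bound 2|A|-1 is attained iff A is an arithmetic progression.
Enumerate sums a + a' for a ≤ a' (symmetric, so this suffices):
a = 0: 0+0=0, 0+2=2, 0+4=4, 0+7=7, 0+8=8, 0+11=11
a = 2: 2+2=4, 2+4=6, 2+7=9, 2+8=10, 2+11=13
a = 4: 4+4=8, 4+7=11, 4+8=12, 4+11=15
a = 7: 7+7=14, 7+8=15, 7+11=18
a = 8: 8+8=16, 8+11=19
a = 11: 11+11=22
Distinct sums: {0, 2, 4, 6, 7, 8, 9, 10, 11, 12, 13, 14, 15, 16, 18, 19, 22}
|A + A| = 17

|A + A| = 17


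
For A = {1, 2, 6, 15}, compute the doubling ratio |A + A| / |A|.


|A| = 4.
Compute A + A by enumerating all 16 pairs.
A + A = {2, 3, 4, 7, 8, 12, 16, 17, 21, 30}, so |A + A| = 10.
K = |A + A| / |A| = 10/4 = 5/2 ≈ 2.5000.
Reference: AP of size 4 gives K = 7/4 ≈ 1.7500; a fully generic set of size 4 gives K ≈ 2.5000.

|A| = 4, |A + A| = 10, K = 10/4 = 5/2.


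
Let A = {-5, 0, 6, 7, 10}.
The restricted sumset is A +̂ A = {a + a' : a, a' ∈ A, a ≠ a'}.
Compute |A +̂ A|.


Restricted sumset: A +̂ A = {a + a' : a ∈ A, a' ∈ A, a ≠ a'}.
Equivalently, take A + A and drop any sum 2a that is achievable ONLY as a + a for a ∈ A (i.e. sums representable only with equal summands).
Enumerate pairs (a, a') with a < a' (symmetric, so each unordered pair gives one sum; this covers all a ≠ a'):
  -5 + 0 = -5
  -5 + 6 = 1
  -5 + 7 = 2
  -5 + 10 = 5
  0 + 6 = 6
  0 + 7 = 7
  0 + 10 = 10
  6 + 7 = 13
  6 + 10 = 16
  7 + 10 = 17
Collected distinct sums: {-5, 1, 2, 5, 6, 7, 10, 13, 16, 17}
|A +̂ A| = 10
(Reference bound: |A +̂ A| ≥ 2|A| - 3 for |A| ≥ 2, with |A| = 5 giving ≥ 7.)

|A +̂ A| = 10


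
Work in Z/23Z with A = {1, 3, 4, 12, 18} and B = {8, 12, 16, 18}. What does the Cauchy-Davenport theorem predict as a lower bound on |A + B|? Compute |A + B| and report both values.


Cauchy-Davenport: |A + B| ≥ min(p, |A| + |B| - 1) for A, B nonempty in Z/pZ.
|A| = 5, |B| = 4, p = 23.
CD lower bound = min(23, 5 + 4 - 1) = min(23, 8) = 8.
Compute A + B mod 23 directly:
a = 1: 1+8=9, 1+12=13, 1+16=17, 1+18=19
a = 3: 3+8=11, 3+12=15, 3+16=19, 3+18=21
a = 4: 4+8=12, 4+12=16, 4+16=20, 4+18=22
a = 12: 12+8=20, 12+12=1, 12+16=5, 12+18=7
a = 18: 18+8=3, 18+12=7, 18+16=11, 18+18=13
A + B = {1, 3, 5, 7, 9, 11, 12, 13, 15, 16, 17, 19, 20, 21, 22}, so |A + B| = 15.
Verify: 15 ≥ 8? Yes ✓.

CD lower bound = 8, actual |A + B| = 15.


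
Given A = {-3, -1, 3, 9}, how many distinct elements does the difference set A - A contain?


A - A = {a - a' : a, a' ∈ A}; |A| = 4.
Bounds: 2|A|-1 ≤ |A - A| ≤ |A|² - |A| + 1, i.e. 7 ≤ |A - A| ≤ 13.
Note: 0 ∈ A - A always (from a - a). The set is symmetric: if d ∈ A - A then -d ∈ A - A.
Enumerate nonzero differences d = a - a' with a > a' (then include -d):
Positive differences: {2, 4, 6, 10, 12}
Full difference set: {0} ∪ (positive diffs) ∪ (negative diffs).
|A - A| = 1 + 2·5 = 11 (matches direct enumeration: 11).

|A - A| = 11


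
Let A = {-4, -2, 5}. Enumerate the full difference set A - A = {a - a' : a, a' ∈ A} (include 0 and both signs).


A - A = {a - a' : a, a' ∈ A}.
Compute a - a' for each ordered pair (a, a'):
a = -4: -4--4=0, -4--2=-2, -4-5=-9
a = -2: -2--4=2, -2--2=0, -2-5=-7
a = 5: 5--4=9, 5--2=7, 5-5=0
Collecting distinct values (and noting 0 appears from a-a):
A - A = {-9, -7, -2, 0, 2, 7, 9}
|A - A| = 7

A - A = {-9, -7, -2, 0, 2, 7, 9}


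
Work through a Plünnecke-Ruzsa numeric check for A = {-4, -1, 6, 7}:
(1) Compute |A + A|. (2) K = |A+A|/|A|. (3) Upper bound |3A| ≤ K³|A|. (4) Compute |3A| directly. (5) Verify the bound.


|A| = 4.
Step 1: Compute A + A by enumerating all 16 pairs.
A + A = {-8, -5, -2, 2, 3, 5, 6, 12, 13, 14}, so |A + A| = 10.
Step 2: Doubling constant K = |A + A|/|A| = 10/4 = 10/4 ≈ 2.5000.
Step 3: Plünnecke-Ruzsa gives |3A| ≤ K³·|A| = (2.5000)³ · 4 ≈ 62.5000.
Step 4: Compute 3A = A + A + A directly by enumerating all triples (a,b,c) ∈ A³; |3A| = 20.
Step 5: Check 20 ≤ 62.5000? Yes ✓.

K = 10/4, Plünnecke-Ruzsa bound K³|A| ≈ 62.5000, |3A| = 20, inequality holds.


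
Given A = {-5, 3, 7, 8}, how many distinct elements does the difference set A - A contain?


A - A = {a - a' : a, a' ∈ A}; |A| = 4.
Bounds: 2|A|-1 ≤ |A - A| ≤ |A|² - |A| + 1, i.e. 7 ≤ |A - A| ≤ 13.
Note: 0 ∈ A - A always (from a - a). The set is symmetric: if d ∈ A - A then -d ∈ A - A.
Enumerate nonzero differences d = a - a' with a > a' (then include -d):
Positive differences: {1, 4, 5, 8, 12, 13}
Full difference set: {0} ∪ (positive diffs) ∪ (negative diffs).
|A - A| = 1 + 2·6 = 13 (matches direct enumeration: 13).

|A - A| = 13


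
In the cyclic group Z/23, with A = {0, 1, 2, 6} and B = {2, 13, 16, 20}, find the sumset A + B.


Work in Z/23Z: reduce every sum a + b modulo 23.
Enumerate all 16 pairs:
a = 0: 0+2=2, 0+13=13, 0+16=16, 0+20=20
a = 1: 1+2=3, 1+13=14, 1+16=17, 1+20=21
a = 2: 2+2=4, 2+13=15, 2+16=18, 2+20=22
a = 6: 6+2=8, 6+13=19, 6+16=22, 6+20=3
Distinct residues collected: {2, 3, 4, 8, 13, 14, 15, 16, 17, 18, 19, 20, 21, 22}
|A + B| = 14 (out of 23 total residues).

A + B = {2, 3, 4, 8, 13, 14, 15, 16, 17, 18, 19, 20, 21, 22}


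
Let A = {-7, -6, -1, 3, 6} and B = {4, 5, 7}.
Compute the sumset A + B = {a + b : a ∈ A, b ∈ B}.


A + B = {a + b : a ∈ A, b ∈ B}.
Enumerate all |A|·|B| = 5·3 = 15 pairs (a, b) and collect distinct sums.
a = -7: -7+4=-3, -7+5=-2, -7+7=0
a = -6: -6+4=-2, -6+5=-1, -6+7=1
a = -1: -1+4=3, -1+5=4, -1+7=6
a = 3: 3+4=7, 3+5=8, 3+7=10
a = 6: 6+4=10, 6+5=11, 6+7=13
Collecting distinct sums: A + B = {-3, -2, -1, 0, 1, 3, 4, 6, 7, 8, 10, 11, 13}
|A + B| = 13

A + B = {-3, -2, -1, 0, 1, 3, 4, 6, 7, 8, 10, 11, 13}


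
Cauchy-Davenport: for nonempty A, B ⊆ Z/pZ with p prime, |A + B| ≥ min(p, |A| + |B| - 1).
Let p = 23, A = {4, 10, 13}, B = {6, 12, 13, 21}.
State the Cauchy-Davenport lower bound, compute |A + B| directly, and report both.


Cauchy-Davenport: |A + B| ≥ min(p, |A| + |B| - 1) for A, B nonempty in Z/pZ.
|A| = 3, |B| = 4, p = 23.
CD lower bound = min(23, 3 + 4 - 1) = min(23, 6) = 6.
Compute A + B mod 23 directly:
a = 4: 4+6=10, 4+12=16, 4+13=17, 4+21=2
a = 10: 10+6=16, 10+12=22, 10+13=0, 10+21=8
a = 13: 13+6=19, 13+12=2, 13+13=3, 13+21=11
A + B = {0, 2, 3, 8, 10, 11, 16, 17, 19, 22}, so |A + B| = 10.
Verify: 10 ≥ 6? Yes ✓.

CD lower bound = 6, actual |A + B| = 10.


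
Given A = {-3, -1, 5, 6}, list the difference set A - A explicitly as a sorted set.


A - A = {a - a' : a, a' ∈ A}.
Compute a - a' for each ordered pair (a, a'):
a = -3: -3--3=0, -3--1=-2, -3-5=-8, -3-6=-9
a = -1: -1--3=2, -1--1=0, -1-5=-6, -1-6=-7
a = 5: 5--3=8, 5--1=6, 5-5=0, 5-6=-1
a = 6: 6--3=9, 6--1=7, 6-5=1, 6-6=0
Collecting distinct values (and noting 0 appears from a-a):
A - A = {-9, -8, -7, -6, -2, -1, 0, 1, 2, 6, 7, 8, 9}
|A - A| = 13

A - A = {-9, -8, -7, -6, -2, -1, 0, 1, 2, 6, 7, 8, 9}


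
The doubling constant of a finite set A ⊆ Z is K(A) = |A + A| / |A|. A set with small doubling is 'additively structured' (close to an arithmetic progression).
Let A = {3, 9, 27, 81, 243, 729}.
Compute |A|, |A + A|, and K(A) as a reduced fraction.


|A| = 6.
Compute A + A by enumerating all 36 pairs.
A + A = {6, 12, 18, 30, 36, 54, 84, 90, 108, 162, 246, 252, 270, 324, 486, 732, 738, 756, 810, 972, 1458}, so |A + A| = 21.
K = |A + A| / |A| = 21/6 = 7/2 ≈ 3.5000.
Reference: AP of size 6 gives K = 11/6 ≈ 1.8333; a fully generic set of size 6 gives K ≈ 3.5000.

|A| = 6, |A + A| = 21, K = 21/6 = 7/2.


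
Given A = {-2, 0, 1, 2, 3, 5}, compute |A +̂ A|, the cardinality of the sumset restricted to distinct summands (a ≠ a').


Restricted sumset: A +̂ A = {a + a' : a ∈ A, a' ∈ A, a ≠ a'}.
Equivalently, take A + A and drop any sum 2a that is achievable ONLY as a + a for a ∈ A (i.e. sums representable only with equal summands).
Enumerate pairs (a, a') with a < a' (symmetric, so each unordered pair gives one sum; this covers all a ≠ a'):
  -2 + 0 = -2
  -2 + 1 = -1
  -2 + 2 = 0
  -2 + 3 = 1
  -2 + 5 = 3
  0 + 1 = 1
  0 + 2 = 2
  0 + 3 = 3
  0 + 5 = 5
  1 + 2 = 3
  1 + 3 = 4
  1 + 5 = 6
  2 + 3 = 5
  2 + 5 = 7
  3 + 5 = 8
Collected distinct sums: {-2, -1, 0, 1, 2, 3, 4, 5, 6, 7, 8}
|A +̂ A| = 11
(Reference bound: |A +̂ A| ≥ 2|A| - 3 for |A| ≥ 2, with |A| = 6 giving ≥ 9.)

|A +̂ A| = 11


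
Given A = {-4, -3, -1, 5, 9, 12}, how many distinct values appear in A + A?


A + A = {a + a' : a, a' ∈ A}; |A| = 6.
General bounds: 2|A| - 1 ≤ |A + A| ≤ |A|(|A|+1)/2, i.e. 11 ≤ |A + A| ≤ 21.
Lower bound 2|A|-1 is attained iff A is an arithmetic progression.
Enumerate sums a + a' for a ≤ a' (symmetric, so this suffices):
a = -4: -4+-4=-8, -4+-3=-7, -4+-1=-5, -4+5=1, -4+9=5, -4+12=8
a = -3: -3+-3=-6, -3+-1=-4, -3+5=2, -3+9=6, -3+12=9
a = -1: -1+-1=-2, -1+5=4, -1+9=8, -1+12=11
a = 5: 5+5=10, 5+9=14, 5+12=17
a = 9: 9+9=18, 9+12=21
a = 12: 12+12=24
Distinct sums: {-8, -7, -6, -5, -4, -2, 1, 2, 4, 5, 6, 8, 9, 10, 11, 14, 17, 18, 21, 24}
|A + A| = 20

|A + A| = 20


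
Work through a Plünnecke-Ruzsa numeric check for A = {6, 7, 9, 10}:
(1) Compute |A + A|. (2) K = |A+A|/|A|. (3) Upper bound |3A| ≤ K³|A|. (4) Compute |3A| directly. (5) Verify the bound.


|A| = 4.
Step 1: Compute A + A by enumerating all 16 pairs.
A + A = {12, 13, 14, 15, 16, 17, 18, 19, 20}, so |A + A| = 9.
Step 2: Doubling constant K = |A + A|/|A| = 9/4 = 9/4 ≈ 2.2500.
Step 3: Plünnecke-Ruzsa gives |3A| ≤ K³·|A| = (2.2500)³ · 4 ≈ 45.5625.
Step 4: Compute 3A = A + A + A directly by enumerating all triples (a,b,c) ∈ A³; |3A| = 13.
Step 5: Check 13 ≤ 45.5625? Yes ✓.

K = 9/4, Plünnecke-Ruzsa bound K³|A| ≈ 45.5625, |3A| = 13, inequality holds.


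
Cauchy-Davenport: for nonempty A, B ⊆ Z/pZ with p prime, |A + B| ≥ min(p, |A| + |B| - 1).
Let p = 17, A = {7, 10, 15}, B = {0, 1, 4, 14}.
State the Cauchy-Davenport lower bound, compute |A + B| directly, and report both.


Cauchy-Davenport: |A + B| ≥ min(p, |A| + |B| - 1) for A, B nonempty in Z/pZ.
|A| = 3, |B| = 4, p = 17.
CD lower bound = min(17, 3 + 4 - 1) = min(17, 6) = 6.
Compute A + B mod 17 directly:
a = 7: 7+0=7, 7+1=8, 7+4=11, 7+14=4
a = 10: 10+0=10, 10+1=11, 10+4=14, 10+14=7
a = 15: 15+0=15, 15+1=16, 15+4=2, 15+14=12
A + B = {2, 4, 7, 8, 10, 11, 12, 14, 15, 16}, so |A + B| = 10.
Verify: 10 ≥ 6? Yes ✓.

CD lower bound = 6, actual |A + B| = 10.


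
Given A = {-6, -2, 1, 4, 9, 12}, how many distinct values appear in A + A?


A + A = {a + a' : a, a' ∈ A}; |A| = 6.
General bounds: 2|A| - 1 ≤ |A + A| ≤ |A|(|A|+1)/2, i.e. 11 ≤ |A + A| ≤ 21.
Lower bound 2|A|-1 is attained iff A is an arithmetic progression.
Enumerate sums a + a' for a ≤ a' (symmetric, so this suffices):
a = -6: -6+-6=-12, -6+-2=-8, -6+1=-5, -6+4=-2, -6+9=3, -6+12=6
a = -2: -2+-2=-4, -2+1=-1, -2+4=2, -2+9=7, -2+12=10
a = 1: 1+1=2, 1+4=5, 1+9=10, 1+12=13
a = 4: 4+4=8, 4+9=13, 4+12=16
a = 9: 9+9=18, 9+12=21
a = 12: 12+12=24
Distinct sums: {-12, -8, -5, -4, -2, -1, 2, 3, 5, 6, 7, 8, 10, 13, 16, 18, 21, 24}
|A + A| = 18

|A + A| = 18


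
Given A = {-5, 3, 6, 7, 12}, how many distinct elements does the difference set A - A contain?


A - A = {a - a' : a, a' ∈ A}; |A| = 5.
Bounds: 2|A|-1 ≤ |A - A| ≤ |A|² - |A| + 1, i.e. 9 ≤ |A - A| ≤ 21.
Note: 0 ∈ A - A always (from a - a). The set is symmetric: if d ∈ A - A then -d ∈ A - A.
Enumerate nonzero differences d = a - a' with a > a' (then include -d):
Positive differences: {1, 3, 4, 5, 6, 8, 9, 11, 12, 17}
Full difference set: {0} ∪ (positive diffs) ∪ (negative diffs).
|A - A| = 1 + 2·10 = 21 (matches direct enumeration: 21).

|A - A| = 21


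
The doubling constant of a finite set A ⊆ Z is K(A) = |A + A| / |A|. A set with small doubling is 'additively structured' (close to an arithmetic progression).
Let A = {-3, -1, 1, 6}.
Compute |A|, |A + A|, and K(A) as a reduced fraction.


|A| = 4.
Compute A + A by enumerating all 16 pairs.
A + A = {-6, -4, -2, 0, 2, 3, 5, 7, 12}, so |A + A| = 9.
K = |A + A| / |A| = 9/4 (already in lowest terms) ≈ 2.2500.
Reference: AP of size 4 gives K = 7/4 ≈ 1.7500; a fully generic set of size 4 gives K ≈ 2.5000.

|A| = 4, |A + A| = 9, K = 9/4.


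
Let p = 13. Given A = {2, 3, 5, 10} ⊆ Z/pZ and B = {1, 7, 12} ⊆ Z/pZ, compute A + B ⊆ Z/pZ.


Work in Z/13Z: reduce every sum a + b modulo 13.
Enumerate all 12 pairs:
a = 2: 2+1=3, 2+7=9, 2+12=1
a = 3: 3+1=4, 3+7=10, 3+12=2
a = 5: 5+1=6, 5+7=12, 5+12=4
a = 10: 10+1=11, 10+7=4, 10+12=9
Distinct residues collected: {1, 2, 3, 4, 6, 9, 10, 11, 12}
|A + B| = 9 (out of 13 total residues).

A + B = {1, 2, 3, 4, 6, 9, 10, 11, 12}


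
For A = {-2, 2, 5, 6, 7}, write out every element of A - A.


A - A = {a - a' : a, a' ∈ A}.
Compute a - a' for each ordered pair (a, a'):
a = -2: -2--2=0, -2-2=-4, -2-5=-7, -2-6=-8, -2-7=-9
a = 2: 2--2=4, 2-2=0, 2-5=-3, 2-6=-4, 2-7=-5
a = 5: 5--2=7, 5-2=3, 5-5=0, 5-6=-1, 5-7=-2
a = 6: 6--2=8, 6-2=4, 6-5=1, 6-6=0, 6-7=-1
a = 7: 7--2=9, 7-2=5, 7-5=2, 7-6=1, 7-7=0
Collecting distinct values (and noting 0 appears from a-a):
A - A = {-9, -8, -7, -5, -4, -3, -2, -1, 0, 1, 2, 3, 4, 5, 7, 8, 9}
|A - A| = 17

A - A = {-9, -8, -7, -5, -4, -3, -2, -1, 0, 1, 2, 3, 4, 5, 7, 8, 9}


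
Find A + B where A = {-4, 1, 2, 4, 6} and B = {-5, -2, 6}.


A + B = {a + b : a ∈ A, b ∈ B}.
Enumerate all |A|·|B| = 5·3 = 15 pairs (a, b) and collect distinct sums.
a = -4: -4+-5=-9, -4+-2=-6, -4+6=2
a = 1: 1+-5=-4, 1+-2=-1, 1+6=7
a = 2: 2+-5=-3, 2+-2=0, 2+6=8
a = 4: 4+-5=-1, 4+-2=2, 4+6=10
a = 6: 6+-5=1, 6+-2=4, 6+6=12
Collecting distinct sums: A + B = {-9, -6, -4, -3, -1, 0, 1, 2, 4, 7, 8, 10, 12}
|A + B| = 13

A + B = {-9, -6, -4, -3, -1, 0, 1, 2, 4, 7, 8, 10, 12}


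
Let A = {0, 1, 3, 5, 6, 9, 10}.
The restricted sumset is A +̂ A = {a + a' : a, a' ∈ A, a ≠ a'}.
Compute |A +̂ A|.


Restricted sumset: A +̂ A = {a + a' : a ∈ A, a' ∈ A, a ≠ a'}.
Equivalently, take A + A and drop any sum 2a that is achievable ONLY as a + a for a ∈ A (i.e. sums representable only with equal summands).
Enumerate pairs (a, a') with a < a' (symmetric, so each unordered pair gives one sum; this covers all a ≠ a'):
  0 + 1 = 1
  0 + 3 = 3
  0 + 5 = 5
  0 + 6 = 6
  0 + 9 = 9
  0 + 10 = 10
  1 + 3 = 4
  1 + 5 = 6
  1 + 6 = 7
  1 + 9 = 10
  1 + 10 = 11
  3 + 5 = 8
  3 + 6 = 9
  3 + 9 = 12
  3 + 10 = 13
  5 + 6 = 11
  5 + 9 = 14
  5 + 10 = 15
  6 + 9 = 15
  6 + 10 = 16
  9 + 10 = 19
Collected distinct sums: {1, 3, 4, 5, 6, 7, 8, 9, 10, 11, 12, 13, 14, 15, 16, 19}
|A +̂ A| = 16
(Reference bound: |A +̂ A| ≥ 2|A| - 3 for |A| ≥ 2, with |A| = 7 giving ≥ 11.)

|A +̂ A| = 16


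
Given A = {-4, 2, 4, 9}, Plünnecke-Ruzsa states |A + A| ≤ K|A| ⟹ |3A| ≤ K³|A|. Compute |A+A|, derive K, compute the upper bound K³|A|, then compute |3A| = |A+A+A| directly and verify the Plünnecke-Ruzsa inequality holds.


|A| = 4.
Step 1: Compute A + A by enumerating all 16 pairs.
A + A = {-8, -2, 0, 4, 5, 6, 8, 11, 13, 18}, so |A + A| = 10.
Step 2: Doubling constant K = |A + A|/|A| = 10/4 = 10/4 ≈ 2.5000.
Step 3: Plünnecke-Ruzsa gives |3A| ≤ K³·|A| = (2.5000)³ · 4 ≈ 62.5000.
Step 4: Compute 3A = A + A + A directly by enumerating all triples (a,b,c) ∈ A³; |3A| = 20.
Step 5: Check 20 ≤ 62.5000? Yes ✓.

K = 10/4, Plünnecke-Ruzsa bound K³|A| ≈ 62.5000, |3A| = 20, inequality holds.


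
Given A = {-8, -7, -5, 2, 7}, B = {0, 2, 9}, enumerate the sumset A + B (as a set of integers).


A + B = {a + b : a ∈ A, b ∈ B}.
Enumerate all |A|·|B| = 5·3 = 15 pairs (a, b) and collect distinct sums.
a = -8: -8+0=-8, -8+2=-6, -8+9=1
a = -7: -7+0=-7, -7+2=-5, -7+9=2
a = -5: -5+0=-5, -5+2=-3, -5+9=4
a = 2: 2+0=2, 2+2=4, 2+9=11
a = 7: 7+0=7, 7+2=9, 7+9=16
Collecting distinct sums: A + B = {-8, -7, -6, -5, -3, 1, 2, 4, 7, 9, 11, 16}
|A + B| = 12

A + B = {-8, -7, -6, -5, -3, 1, 2, 4, 7, 9, 11, 16}


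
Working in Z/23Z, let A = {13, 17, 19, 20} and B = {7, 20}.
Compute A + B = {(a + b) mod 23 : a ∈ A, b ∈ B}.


Work in Z/23Z: reduce every sum a + b modulo 23.
Enumerate all 8 pairs:
a = 13: 13+7=20, 13+20=10
a = 17: 17+7=1, 17+20=14
a = 19: 19+7=3, 19+20=16
a = 20: 20+7=4, 20+20=17
Distinct residues collected: {1, 3, 4, 10, 14, 16, 17, 20}
|A + B| = 8 (out of 23 total residues).

A + B = {1, 3, 4, 10, 14, 16, 17, 20}


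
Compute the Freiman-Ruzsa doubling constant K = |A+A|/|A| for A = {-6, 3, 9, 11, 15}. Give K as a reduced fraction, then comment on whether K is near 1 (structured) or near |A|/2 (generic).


|A| = 5.
Compute A + A by enumerating all 25 pairs.
A + A = {-12, -3, 3, 5, 6, 9, 12, 14, 18, 20, 22, 24, 26, 30}, so |A + A| = 14.
K = |A + A| / |A| = 14/5 (already in lowest terms) ≈ 2.8000.
Reference: AP of size 5 gives K = 9/5 ≈ 1.8000; a fully generic set of size 5 gives K ≈ 3.0000.

|A| = 5, |A + A| = 14, K = 14/5.


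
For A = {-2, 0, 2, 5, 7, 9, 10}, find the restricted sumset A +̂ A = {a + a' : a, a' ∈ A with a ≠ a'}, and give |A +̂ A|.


Restricted sumset: A +̂ A = {a + a' : a ∈ A, a' ∈ A, a ≠ a'}.
Equivalently, take A + A and drop any sum 2a that is achievable ONLY as a + a for a ∈ A (i.e. sums representable only with equal summands).
Enumerate pairs (a, a') with a < a' (symmetric, so each unordered pair gives one sum; this covers all a ≠ a'):
  -2 + 0 = -2
  -2 + 2 = 0
  -2 + 5 = 3
  -2 + 7 = 5
  -2 + 9 = 7
  -2 + 10 = 8
  0 + 2 = 2
  0 + 5 = 5
  0 + 7 = 7
  0 + 9 = 9
  0 + 10 = 10
  2 + 5 = 7
  2 + 7 = 9
  2 + 9 = 11
  2 + 10 = 12
  5 + 7 = 12
  5 + 9 = 14
  5 + 10 = 15
  7 + 9 = 16
  7 + 10 = 17
  9 + 10 = 19
Collected distinct sums: {-2, 0, 2, 3, 5, 7, 8, 9, 10, 11, 12, 14, 15, 16, 17, 19}
|A +̂ A| = 16
(Reference bound: |A +̂ A| ≥ 2|A| - 3 for |A| ≥ 2, with |A| = 7 giving ≥ 11.)

|A +̂ A| = 16
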